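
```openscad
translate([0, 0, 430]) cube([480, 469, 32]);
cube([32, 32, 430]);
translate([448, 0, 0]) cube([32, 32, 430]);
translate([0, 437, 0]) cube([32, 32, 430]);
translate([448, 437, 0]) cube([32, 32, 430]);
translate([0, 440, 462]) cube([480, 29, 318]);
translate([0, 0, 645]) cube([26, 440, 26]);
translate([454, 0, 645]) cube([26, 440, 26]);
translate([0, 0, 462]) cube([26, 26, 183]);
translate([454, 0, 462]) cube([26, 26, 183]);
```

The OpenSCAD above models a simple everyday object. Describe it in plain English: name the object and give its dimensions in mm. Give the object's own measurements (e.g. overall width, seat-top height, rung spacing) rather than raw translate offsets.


A chair. The seat is a 480×469×32 mm slab with its top at z = 462 mm, on four 32×32 mm corner legs (flush with the seat edges, standing on z = 0). A flat backrest 29 mm thick, 318 mm tall, spans the full seat width and rises from the seat top along its +y edge, rear face flush with the rear of the seat. Two armrests of 26×26 mm section run along each side from the seat's front edge to the front of the backrest, top faces 209 mm above the seat top and outer faces flush with the seat's x-edges; a 26×26 mm post under the front of each armrest stands on the seat at the front corner.


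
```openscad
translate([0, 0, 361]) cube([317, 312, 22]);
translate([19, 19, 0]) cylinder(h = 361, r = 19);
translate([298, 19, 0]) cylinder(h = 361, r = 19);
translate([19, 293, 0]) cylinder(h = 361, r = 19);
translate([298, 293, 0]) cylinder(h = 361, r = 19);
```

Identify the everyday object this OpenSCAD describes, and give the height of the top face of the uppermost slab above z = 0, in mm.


A stool. The seat height is 383 mm.

A 317×312×22 slab at z = 361 on four corner cylinders — a stool. The seat top is 361 + 22 = 383 mm.


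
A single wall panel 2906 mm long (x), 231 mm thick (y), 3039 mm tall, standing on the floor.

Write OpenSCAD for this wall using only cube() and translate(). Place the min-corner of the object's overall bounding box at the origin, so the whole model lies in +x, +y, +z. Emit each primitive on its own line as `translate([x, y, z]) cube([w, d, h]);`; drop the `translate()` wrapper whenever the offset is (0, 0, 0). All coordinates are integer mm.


cube([2906, 231, 3039]);


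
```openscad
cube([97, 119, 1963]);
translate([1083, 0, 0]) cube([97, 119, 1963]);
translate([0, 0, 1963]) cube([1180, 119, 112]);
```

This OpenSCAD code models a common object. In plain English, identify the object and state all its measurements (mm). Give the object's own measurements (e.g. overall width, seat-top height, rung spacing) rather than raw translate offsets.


A door frame. The clear opening is 986 mm wide and 1963 mm high. Two 97 mm wide jambs, 119 mm deep, stand either side of the opening from the floor to the top of the opening. A 112 mm thick head sits across the top of both jambs, spanning the full outside width of the frame.


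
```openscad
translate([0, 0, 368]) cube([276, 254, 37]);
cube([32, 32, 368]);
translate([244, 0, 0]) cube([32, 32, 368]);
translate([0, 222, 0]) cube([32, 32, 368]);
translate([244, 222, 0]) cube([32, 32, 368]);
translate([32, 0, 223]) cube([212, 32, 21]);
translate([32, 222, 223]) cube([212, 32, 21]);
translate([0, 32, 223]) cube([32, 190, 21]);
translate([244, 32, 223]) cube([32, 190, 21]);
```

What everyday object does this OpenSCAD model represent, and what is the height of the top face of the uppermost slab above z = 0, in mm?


A stool. The seat height is 405 mm.

A 276×254×37 slab at z = 368 on four corner posts — a stool. The seat top is 368 + 37 = 405 mm.


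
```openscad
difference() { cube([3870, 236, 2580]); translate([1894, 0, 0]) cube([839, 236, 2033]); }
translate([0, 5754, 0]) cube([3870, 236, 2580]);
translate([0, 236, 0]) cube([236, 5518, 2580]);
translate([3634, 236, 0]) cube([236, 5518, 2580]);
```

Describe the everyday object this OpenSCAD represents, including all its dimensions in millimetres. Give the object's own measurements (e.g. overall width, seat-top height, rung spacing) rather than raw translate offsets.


A single room: four walls, each 2580 mm tall and 236 mm thick, enclosing an outside footprint 3870×5990 mm (x × y), no floor or roof. The front and back walls (−y and +y sides) run the full x-width; the side walls fit between their inner faces. A door opening 839 mm wide and 2033 mm tall is cut through the front wall from the floor up, its −x edge 1894 mm from the wall's −x end.


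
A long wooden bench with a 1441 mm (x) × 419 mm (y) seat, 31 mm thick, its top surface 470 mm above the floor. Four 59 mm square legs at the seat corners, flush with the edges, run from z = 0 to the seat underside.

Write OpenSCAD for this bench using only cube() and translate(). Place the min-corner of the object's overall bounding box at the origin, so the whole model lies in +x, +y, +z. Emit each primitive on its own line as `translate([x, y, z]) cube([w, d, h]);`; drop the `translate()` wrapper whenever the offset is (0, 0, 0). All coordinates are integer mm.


translate([0, 0, 439]) cube([1441, 419, 31]);
cube([59, 59, 439]);
translate([0, 360, 0]) cube([59, 59, 439]);
translate([1382, 0, 0]) cube([59, 59, 439]);
translate([1382, 360, 0]) cube([59, 59, 439]);


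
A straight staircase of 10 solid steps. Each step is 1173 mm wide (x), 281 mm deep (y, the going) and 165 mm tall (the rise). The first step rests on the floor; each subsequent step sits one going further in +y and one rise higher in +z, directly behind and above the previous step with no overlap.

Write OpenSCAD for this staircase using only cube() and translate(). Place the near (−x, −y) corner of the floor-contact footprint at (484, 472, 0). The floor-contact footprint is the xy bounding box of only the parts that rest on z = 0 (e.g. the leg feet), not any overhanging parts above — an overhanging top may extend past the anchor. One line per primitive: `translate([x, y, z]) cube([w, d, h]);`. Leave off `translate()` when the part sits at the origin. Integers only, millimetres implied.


translate([484, 472, 0]) cube([1173, 281, 165]);
translate([484, 753, 165]) cube([1173, 281, 165]);
translate([484, 1034, 330]) cube([1173, 281, 165]);
translate([484, 1315, 495]) cube([1173, 281, 165]);
translate([484, 1596, 660]) cube([1173, 281, 165]);
translate([484, 1877, 825]) cube([1173, 281, 165]);
translate([484, 2158, 990]) cube([1173, 281, 165]);
translate([484, 2439, 1155]) cube([1173, 281, 165]);
translate([484, 2720, 1320]) cube([1173, 281, 165]);
translate([484, 3001, 1485]) cube([1173, 281, 165]);


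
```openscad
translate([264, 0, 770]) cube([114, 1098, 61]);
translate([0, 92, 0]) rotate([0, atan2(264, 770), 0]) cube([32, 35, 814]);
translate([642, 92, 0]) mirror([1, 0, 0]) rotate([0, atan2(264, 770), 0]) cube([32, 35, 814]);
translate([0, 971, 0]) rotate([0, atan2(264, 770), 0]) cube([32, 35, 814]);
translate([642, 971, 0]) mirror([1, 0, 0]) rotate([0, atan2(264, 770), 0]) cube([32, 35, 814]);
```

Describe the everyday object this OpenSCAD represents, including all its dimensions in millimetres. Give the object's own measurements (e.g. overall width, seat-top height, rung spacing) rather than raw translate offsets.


A sawhorse. A 114×1098×61 mm beam (x, y, z) sits on two A-frame leg pairs. Each pair is two raked legs of 32×35 mm section (35 mm along y) splaying symmetrically in x. Each leg rises 770 mm vertically over 264 mm of horizontal reach and is 814 mm long along its own axis. Every leg's outer bottom edge rests on the floor and its outer top edge meets a bottom edge of the beam — the left legs (tilting toward +x) meet the beam's −x bottom edge, the right legs (their mirror images, tilting toward −x) meet its +x bottom edge — so the leg tops tuck under the beam, the beam's underside is 770 mm above the floor, and the feet are 642 mm apart outside-to-outside with the beam centred between them. The two leg pairs are set in 92 mm from either end of the beam.


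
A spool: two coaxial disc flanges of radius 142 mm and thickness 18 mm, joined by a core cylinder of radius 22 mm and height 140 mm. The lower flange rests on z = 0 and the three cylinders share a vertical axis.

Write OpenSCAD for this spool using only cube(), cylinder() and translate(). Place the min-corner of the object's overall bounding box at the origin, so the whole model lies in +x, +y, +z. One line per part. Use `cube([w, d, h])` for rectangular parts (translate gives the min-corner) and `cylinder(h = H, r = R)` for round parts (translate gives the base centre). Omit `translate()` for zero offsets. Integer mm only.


translate([142, 142, 0]) cylinder(h = 18, r = 142);
translate([142, 142, 18]) cylinder(h = 140, r = 22);
translate([142, 142, 158]) cylinder(h = 18, r = 142);


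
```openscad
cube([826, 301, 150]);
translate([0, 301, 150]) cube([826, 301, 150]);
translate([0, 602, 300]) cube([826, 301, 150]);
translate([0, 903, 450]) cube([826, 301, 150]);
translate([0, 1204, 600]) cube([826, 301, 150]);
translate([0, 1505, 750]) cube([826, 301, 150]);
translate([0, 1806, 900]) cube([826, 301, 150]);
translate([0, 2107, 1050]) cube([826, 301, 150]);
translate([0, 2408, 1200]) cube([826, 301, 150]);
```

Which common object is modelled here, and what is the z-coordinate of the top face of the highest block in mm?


A staircase. The total rise is 1350 mm.

9 identical blocks, each offset up and back from the previous — a staircase. Each step is 150 mm tall and there are 9 of them, so the total rise is 9 × 150 = 1350 mm.


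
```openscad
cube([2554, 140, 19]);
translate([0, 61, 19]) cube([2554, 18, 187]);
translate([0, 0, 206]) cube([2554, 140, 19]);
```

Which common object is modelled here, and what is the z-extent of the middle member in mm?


An I-beam. The web height is 187 mm.

Two wide flanges with a thin centred web — an I-beam. Overall 225 mm minus two 19 mm flanges gives a web of 225 − 2·19 = 187 mm.


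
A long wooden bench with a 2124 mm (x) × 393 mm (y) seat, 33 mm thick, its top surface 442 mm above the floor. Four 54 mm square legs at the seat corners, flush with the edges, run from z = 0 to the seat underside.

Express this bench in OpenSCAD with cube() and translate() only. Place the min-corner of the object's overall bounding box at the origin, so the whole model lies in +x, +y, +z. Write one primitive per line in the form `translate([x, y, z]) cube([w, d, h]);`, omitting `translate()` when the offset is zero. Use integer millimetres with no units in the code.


translate([0, 0, 409]) cube([2124, 393, 33]);
cube([54, 54, 409]);
translate([0, 339, 0]) cube([54, 54, 409]);
translate([2070, 0, 0]) cube([54, 54, 409]);
translate([2070, 339, 0]) cube([54, 54, 409]);


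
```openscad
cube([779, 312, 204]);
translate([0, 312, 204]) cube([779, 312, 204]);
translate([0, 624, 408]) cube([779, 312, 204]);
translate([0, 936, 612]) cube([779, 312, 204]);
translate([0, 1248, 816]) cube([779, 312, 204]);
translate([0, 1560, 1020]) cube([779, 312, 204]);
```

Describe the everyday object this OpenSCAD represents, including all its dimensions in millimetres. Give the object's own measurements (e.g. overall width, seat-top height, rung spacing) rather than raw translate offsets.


A straight staircase of 6 solid steps. Each step is 779 mm wide (x), 312 mm deep (y, the going) and 204 mm tall (the rise). The first step rests on the floor; each subsequent step sits one going further in +y and one rise higher in +z, directly behind and above the previous step with no overlap.


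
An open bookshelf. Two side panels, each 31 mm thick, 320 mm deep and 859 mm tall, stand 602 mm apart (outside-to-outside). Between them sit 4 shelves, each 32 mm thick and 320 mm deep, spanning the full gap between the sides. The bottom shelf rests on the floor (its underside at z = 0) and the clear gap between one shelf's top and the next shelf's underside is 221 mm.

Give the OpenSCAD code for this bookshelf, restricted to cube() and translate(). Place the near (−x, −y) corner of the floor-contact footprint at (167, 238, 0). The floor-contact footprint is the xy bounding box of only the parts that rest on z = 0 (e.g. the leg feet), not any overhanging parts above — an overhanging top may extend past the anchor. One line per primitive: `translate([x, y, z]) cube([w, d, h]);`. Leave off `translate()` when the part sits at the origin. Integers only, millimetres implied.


translate([167, 238, 0]) cube([31, 320, 859]);
translate([738, 238, 0]) cube([31, 320, 859]);
translate([198, 238, 0]) cube([540, 320, 32]);
translate([198, 238, 253]) cube([540, 320, 32]);
translate([198, 238, 506]) cube([540, 320, 32]);
translate([198, 238, 759]) cube([540, 320, 32]);


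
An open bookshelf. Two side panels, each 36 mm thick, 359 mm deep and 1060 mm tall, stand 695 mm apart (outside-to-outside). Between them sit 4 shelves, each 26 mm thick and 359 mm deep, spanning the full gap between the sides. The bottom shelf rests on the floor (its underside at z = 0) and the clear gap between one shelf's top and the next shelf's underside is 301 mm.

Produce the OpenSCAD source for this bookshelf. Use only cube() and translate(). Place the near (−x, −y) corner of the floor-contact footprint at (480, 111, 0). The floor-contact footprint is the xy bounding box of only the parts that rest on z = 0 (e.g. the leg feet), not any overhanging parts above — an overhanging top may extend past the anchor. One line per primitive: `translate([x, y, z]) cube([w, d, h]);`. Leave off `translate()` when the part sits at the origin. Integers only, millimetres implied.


translate([480, 111, 0]) cube([36, 359, 1060]);
translate([1139, 111, 0]) cube([36, 359, 1060]);
translate([516, 111, 0]) cube([623, 359, 26]);
translate([516, 111, 327]) cube([623, 359, 26]);
translate([516, 111, 654]) cube([623, 359, 26]);
translate([516, 111, 981]) cube([623, 359, 26]);


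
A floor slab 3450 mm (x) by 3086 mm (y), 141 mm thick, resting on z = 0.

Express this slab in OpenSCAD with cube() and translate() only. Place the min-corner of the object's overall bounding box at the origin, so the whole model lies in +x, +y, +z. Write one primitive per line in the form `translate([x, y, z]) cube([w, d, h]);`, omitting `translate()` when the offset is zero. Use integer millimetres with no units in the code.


cube([3450, 3086, 141]);


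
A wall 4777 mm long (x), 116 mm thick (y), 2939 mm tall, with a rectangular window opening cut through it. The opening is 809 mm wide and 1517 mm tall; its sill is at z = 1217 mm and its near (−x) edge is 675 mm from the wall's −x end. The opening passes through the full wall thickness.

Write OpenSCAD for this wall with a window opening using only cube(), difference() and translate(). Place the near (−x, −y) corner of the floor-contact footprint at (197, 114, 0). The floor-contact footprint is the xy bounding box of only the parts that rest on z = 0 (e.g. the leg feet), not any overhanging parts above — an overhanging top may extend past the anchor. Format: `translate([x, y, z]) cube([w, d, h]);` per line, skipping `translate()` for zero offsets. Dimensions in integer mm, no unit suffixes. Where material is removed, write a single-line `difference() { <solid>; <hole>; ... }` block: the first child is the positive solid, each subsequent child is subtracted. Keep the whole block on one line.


difference() { translate([197, 114, 0]) cube([4777, 116, 2939]); translate([872, 114, 1217]) cube([809, 116, 1517]); }


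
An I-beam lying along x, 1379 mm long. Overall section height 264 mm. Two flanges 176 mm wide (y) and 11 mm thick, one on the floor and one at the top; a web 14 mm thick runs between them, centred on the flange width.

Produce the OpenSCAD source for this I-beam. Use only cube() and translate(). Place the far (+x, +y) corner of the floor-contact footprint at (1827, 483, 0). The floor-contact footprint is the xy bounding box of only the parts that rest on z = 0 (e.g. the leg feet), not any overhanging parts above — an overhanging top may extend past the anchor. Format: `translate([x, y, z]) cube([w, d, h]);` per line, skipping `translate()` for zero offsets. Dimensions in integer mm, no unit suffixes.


translate([448, 307, 0]) cube([1379, 176, 11]);
translate([448, 388, 11]) cube([1379, 14, 242]);
translate([448, 307, 253]) cube([1379, 176, 11]);


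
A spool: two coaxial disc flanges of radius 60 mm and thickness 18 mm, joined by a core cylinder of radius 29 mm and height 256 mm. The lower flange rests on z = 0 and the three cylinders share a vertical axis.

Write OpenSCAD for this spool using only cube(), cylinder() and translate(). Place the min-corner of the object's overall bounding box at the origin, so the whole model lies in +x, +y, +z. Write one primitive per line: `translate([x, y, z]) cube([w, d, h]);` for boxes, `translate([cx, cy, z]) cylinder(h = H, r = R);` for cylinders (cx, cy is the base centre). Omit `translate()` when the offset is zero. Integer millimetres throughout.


translate([60, 60, 0]) cylinder(h = 18, r = 60);
translate([60, 60, 18]) cylinder(h = 256, r = 29);
translate([60, 60, 274]) cylinder(h = 18, r = 60);


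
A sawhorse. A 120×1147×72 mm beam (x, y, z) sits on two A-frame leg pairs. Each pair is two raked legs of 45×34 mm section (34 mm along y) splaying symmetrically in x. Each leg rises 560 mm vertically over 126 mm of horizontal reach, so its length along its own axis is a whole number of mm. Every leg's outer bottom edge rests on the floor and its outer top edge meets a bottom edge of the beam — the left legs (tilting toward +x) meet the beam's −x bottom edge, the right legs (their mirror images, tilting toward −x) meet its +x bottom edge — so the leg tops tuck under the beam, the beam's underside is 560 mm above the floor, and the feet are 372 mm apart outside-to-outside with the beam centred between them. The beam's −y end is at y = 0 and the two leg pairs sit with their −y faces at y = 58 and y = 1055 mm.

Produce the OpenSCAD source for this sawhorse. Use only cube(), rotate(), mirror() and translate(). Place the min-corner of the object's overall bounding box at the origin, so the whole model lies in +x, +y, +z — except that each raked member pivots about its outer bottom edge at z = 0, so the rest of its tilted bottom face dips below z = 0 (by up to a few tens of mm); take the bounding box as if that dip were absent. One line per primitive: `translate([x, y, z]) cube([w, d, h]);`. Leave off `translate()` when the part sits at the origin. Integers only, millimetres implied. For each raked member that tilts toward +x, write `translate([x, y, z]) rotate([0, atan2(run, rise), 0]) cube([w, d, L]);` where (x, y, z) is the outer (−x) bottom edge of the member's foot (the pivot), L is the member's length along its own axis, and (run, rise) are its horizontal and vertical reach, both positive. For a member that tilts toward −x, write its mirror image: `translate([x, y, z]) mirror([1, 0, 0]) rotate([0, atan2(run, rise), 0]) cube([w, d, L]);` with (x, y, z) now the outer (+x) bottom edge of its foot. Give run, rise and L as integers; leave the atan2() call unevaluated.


translate([126, 0, 560]) cube([120, 1147, 72]);
translate([0, 58, 0]) rotate([0, atan2(126, 560), 0]) cube([45, 34, 574]);
translate([372, 58, 0]) mirror([1, 0, 0]) rotate([0, atan2(126, 560), 0]) cube([45, 34, 574]);
translate([0, 1055, 0]) rotate([0, atan2(126, 560), 0]) cube([45, 34, 574]);
translate([372, 1055, 0]) mirror([1, 0, 0]) rotate([0, atan2(126, 560), 0]) cube([45, 34, 574]);


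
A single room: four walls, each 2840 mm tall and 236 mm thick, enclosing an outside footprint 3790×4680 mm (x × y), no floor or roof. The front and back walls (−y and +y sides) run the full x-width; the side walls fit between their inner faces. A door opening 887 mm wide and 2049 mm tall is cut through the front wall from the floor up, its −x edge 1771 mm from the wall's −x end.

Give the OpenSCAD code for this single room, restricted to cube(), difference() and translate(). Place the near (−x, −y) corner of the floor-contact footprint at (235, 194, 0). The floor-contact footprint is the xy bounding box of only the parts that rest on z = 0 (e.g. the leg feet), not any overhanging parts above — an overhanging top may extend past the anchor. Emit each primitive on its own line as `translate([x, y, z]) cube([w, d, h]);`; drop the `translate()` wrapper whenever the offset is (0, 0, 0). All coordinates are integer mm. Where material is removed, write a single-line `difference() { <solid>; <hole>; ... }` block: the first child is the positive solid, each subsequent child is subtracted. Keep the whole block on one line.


difference() { translate([235, 194, 0]) cube([3790, 236, 2840]); translate([2006, 194, 0]) cube([887, 236, 2049]); }
translate([235, 4638, 0]) cube([3790, 236, 2840]);
translate([235, 430, 0]) cube([236, 4208, 2840]);
translate([3789, 430, 0]) cube([236, 4208, 2840]);


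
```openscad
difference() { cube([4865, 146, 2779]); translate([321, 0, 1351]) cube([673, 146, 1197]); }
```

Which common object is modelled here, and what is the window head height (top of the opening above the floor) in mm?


A wall with a window opening. The window head height is 2548 mm.

A wall with a rectangular opening subtracted — a window. Sill at z = 1351, opening 1197 mm tall, so the head is at 1351 + 1197 = 2548 mm.


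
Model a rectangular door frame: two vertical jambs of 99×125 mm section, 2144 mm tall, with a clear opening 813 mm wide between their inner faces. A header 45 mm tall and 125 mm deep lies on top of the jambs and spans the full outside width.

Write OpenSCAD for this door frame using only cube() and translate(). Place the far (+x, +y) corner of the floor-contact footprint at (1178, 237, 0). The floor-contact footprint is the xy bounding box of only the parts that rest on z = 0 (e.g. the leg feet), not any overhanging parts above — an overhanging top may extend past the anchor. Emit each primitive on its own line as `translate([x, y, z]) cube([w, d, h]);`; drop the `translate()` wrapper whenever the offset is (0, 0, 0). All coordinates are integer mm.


translate([167, 112, 0]) cube([99, 125, 2144]);
translate([1079, 112, 0]) cube([99, 125, 2144]);
translate([167, 112, 2144]) cube([1011, 125, 45]);


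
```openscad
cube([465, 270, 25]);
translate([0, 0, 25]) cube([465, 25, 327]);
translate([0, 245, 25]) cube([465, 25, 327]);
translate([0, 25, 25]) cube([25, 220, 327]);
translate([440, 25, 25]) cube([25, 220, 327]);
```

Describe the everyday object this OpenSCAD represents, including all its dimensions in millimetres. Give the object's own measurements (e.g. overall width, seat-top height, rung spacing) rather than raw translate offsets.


An open-topped rectangular box: outside dimensions 465×270×352 mm, with a uniform wall and base thickness of 25 mm. The base is a full 465×270 slab on the floor; four walls sit on top of the base. The front and back walls (the −y and +y sides) span the full width; the two side walls fit between them.


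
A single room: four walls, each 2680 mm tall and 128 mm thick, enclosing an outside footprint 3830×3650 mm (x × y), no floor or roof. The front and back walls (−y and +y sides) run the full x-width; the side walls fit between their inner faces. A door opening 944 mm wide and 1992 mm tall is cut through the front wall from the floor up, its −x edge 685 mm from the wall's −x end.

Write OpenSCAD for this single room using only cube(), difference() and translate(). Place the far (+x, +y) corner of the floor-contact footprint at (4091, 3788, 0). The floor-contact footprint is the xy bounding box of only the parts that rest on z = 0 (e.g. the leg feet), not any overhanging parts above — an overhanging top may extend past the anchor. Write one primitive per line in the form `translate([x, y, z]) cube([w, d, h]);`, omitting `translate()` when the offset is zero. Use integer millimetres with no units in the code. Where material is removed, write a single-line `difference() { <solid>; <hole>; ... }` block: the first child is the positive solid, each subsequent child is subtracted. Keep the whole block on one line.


difference() { translate([261, 138, 0]) cube([3830, 128, 2680]); translate([946, 138, 0]) cube([944, 128, 1992]); }
translate([261, 3660, 0]) cube([3830, 128, 2680]);
translate([261, 266, 0]) cube([128, 3394, 2680]);
translate([3963, 266, 0]) cube([128, 3394, 2680]);


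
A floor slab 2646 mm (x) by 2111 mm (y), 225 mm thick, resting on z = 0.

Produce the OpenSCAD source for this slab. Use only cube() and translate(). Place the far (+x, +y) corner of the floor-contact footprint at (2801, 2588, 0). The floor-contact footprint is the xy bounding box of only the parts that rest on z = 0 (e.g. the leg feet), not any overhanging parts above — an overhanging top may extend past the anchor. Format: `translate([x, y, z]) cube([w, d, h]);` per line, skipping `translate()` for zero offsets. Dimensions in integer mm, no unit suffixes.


translate([155, 477, 0]) cube([2646, 2111, 225]);


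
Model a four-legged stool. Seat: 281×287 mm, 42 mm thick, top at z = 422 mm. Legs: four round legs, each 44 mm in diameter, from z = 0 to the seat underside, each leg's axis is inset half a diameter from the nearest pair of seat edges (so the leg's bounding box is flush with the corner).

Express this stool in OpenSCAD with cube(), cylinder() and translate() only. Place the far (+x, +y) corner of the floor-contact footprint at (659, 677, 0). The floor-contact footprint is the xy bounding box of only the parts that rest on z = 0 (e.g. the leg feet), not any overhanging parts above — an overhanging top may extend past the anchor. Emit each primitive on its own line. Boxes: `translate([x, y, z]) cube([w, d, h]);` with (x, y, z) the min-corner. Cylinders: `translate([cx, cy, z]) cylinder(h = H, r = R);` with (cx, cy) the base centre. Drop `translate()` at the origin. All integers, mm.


translate([378, 390, 380]) cube([281, 287, 42]);
translate([400, 412, 0]) cylinder(h = 380, r = 22);
translate([637, 412, 0]) cylinder(h = 380, r = 22);
translate([400, 655, 0]) cylinder(h = 380, r = 22);
translate([637, 655, 0]) cylinder(h = 380, r = 22);


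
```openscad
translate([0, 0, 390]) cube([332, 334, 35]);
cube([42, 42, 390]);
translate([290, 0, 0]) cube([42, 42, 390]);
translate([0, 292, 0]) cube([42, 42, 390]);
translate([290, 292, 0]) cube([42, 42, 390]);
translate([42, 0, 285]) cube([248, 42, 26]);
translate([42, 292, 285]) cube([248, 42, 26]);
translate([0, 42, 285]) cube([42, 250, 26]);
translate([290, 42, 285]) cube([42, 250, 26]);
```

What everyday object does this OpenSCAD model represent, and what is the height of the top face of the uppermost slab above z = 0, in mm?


A stool. The seat height is 425 mm.

A 332×334×35 slab at z = 390 on four corner posts — a stool. The seat top is 390 + 35 = 425 mm.


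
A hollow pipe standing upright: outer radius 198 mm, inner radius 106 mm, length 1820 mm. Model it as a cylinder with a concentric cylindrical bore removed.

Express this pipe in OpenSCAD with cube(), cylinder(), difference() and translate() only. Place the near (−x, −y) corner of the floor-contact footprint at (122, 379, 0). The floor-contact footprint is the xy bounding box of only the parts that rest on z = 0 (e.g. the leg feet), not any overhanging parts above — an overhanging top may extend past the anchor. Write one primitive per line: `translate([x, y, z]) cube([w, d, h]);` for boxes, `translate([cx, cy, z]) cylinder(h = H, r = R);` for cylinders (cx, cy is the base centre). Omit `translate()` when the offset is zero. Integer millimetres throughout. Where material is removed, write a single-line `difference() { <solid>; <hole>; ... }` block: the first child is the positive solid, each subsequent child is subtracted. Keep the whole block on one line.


difference() { translate([320, 577, 0]) cylinder(h = 1820, r = 198); translate([320, 577, 0]) cylinder(h = 1820, r = 106); }


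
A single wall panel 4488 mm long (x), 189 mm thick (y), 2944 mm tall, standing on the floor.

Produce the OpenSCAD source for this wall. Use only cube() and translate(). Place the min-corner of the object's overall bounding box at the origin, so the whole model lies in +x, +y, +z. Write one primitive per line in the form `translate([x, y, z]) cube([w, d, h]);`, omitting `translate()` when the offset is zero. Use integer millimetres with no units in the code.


cube([4488, 189, 2944]);


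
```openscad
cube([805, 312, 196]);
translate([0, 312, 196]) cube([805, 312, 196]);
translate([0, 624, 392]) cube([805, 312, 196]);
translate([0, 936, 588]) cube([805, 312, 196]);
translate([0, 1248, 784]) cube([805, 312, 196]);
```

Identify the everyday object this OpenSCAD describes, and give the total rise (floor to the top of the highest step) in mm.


A staircase. The total rise is 980 mm.

5 identical blocks, each offset up and back from the previous — a staircase. Each step is 196 mm tall and there are 5 of them, so the total rise is 5 × 196 = 980 mm.


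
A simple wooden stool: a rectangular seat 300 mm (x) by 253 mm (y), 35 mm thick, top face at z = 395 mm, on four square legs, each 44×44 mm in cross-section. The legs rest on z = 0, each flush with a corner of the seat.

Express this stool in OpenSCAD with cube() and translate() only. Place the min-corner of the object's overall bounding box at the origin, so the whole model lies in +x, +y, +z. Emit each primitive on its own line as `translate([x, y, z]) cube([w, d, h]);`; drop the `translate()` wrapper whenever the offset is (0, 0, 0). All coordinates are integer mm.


// leg_h = 395 - 35 = 360
translate([0, 0, 360]) cube([300, 253, 35]);
cube([44, 44, 360]);
translate([256, 0, 0]) cube([44, 44, 360]);
translate([0, 209, 0]) cube([44, 44, 360]);
translate([256, 209, 0]) cube([44, 44, 360]);


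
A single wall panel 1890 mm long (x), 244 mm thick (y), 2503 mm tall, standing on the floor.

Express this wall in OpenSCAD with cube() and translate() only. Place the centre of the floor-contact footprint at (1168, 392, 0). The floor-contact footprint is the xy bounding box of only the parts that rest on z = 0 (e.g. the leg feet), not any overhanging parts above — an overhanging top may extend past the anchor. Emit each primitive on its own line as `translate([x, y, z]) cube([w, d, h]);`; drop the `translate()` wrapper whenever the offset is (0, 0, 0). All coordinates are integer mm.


translate([223, 270, 0]) cube([1890, 244, 2503]);


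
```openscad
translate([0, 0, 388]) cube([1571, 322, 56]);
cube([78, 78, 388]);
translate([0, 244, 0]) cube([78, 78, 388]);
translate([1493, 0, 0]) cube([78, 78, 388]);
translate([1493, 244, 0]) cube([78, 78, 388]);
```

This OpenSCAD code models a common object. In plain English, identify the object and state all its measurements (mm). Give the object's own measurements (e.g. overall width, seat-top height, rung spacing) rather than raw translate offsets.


A long wooden bench with a 1571 mm (x) × 322 mm (y) seat, 56 mm thick, its top surface 444 mm above the floor. Four 78 mm square legs at the seat corners, flush with the edges, run from z = 0 to the seat underside.


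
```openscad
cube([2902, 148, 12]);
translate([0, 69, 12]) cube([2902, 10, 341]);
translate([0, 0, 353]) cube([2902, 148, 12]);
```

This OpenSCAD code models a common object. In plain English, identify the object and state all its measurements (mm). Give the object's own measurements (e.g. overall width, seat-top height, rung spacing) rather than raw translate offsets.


An I-beam lying along x, 2902 mm long. Overall section height 365 mm. Two flanges 148 mm wide (y) and 12 mm thick, one on the floor and one at the top; a web 10 mm thick runs between them, centred on the flange width.


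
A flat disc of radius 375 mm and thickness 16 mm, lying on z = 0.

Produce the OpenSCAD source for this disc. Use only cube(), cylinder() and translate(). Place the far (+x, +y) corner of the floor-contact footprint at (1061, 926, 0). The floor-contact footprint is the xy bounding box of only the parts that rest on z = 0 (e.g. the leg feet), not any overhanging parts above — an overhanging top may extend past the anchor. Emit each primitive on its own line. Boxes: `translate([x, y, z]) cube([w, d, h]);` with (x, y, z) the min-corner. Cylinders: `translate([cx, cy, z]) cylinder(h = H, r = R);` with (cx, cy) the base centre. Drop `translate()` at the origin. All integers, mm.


translate([686, 551, 0]) cylinder(h = 16, r = 375);


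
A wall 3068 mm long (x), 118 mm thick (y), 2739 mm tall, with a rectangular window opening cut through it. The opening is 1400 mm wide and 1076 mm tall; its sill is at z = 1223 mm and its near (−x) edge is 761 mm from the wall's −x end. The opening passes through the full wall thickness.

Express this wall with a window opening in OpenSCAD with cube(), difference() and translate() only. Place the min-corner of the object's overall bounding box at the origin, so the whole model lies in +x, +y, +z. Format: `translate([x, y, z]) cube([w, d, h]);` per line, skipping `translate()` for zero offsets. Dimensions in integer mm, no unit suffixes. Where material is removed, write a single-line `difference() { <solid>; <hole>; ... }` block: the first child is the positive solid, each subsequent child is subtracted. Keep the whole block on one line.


difference() { cube([3068, 118, 2739]); translate([761, 0, 1223]) cube([1400, 118, 1076]); }


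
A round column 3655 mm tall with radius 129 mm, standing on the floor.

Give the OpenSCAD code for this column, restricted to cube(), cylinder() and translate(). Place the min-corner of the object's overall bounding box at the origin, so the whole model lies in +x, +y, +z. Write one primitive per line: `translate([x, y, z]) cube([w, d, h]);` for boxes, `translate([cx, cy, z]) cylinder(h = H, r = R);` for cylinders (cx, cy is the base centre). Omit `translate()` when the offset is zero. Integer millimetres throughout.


translate([129, 129, 0]) cylinder(h = 3655, r = 129);


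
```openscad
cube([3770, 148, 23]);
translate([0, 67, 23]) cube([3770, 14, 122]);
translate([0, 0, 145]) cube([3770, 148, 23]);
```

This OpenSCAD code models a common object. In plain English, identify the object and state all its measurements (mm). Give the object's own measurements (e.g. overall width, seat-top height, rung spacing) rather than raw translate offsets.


An I-beam lying along x, 3770 mm long. Overall section height 168 mm. Two flanges 148 mm wide (y) and 23 mm thick, one on the floor and one at the top; a web 14 mm thick runs between them, centred on the flange width.


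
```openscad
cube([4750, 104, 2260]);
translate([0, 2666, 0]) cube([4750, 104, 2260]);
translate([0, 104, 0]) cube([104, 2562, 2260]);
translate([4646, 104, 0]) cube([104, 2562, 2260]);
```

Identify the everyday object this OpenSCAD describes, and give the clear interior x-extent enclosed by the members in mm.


A house (or room) frame. The interior width is 4542 mm.

Four 2260 mm walls enclosing a rectangle with no floor or roof — a room or house frame. Outside width is 4750 mm and wall thickness is 104 mm, so the interior width is 4750 − 2 × 104 = 4542 mm.


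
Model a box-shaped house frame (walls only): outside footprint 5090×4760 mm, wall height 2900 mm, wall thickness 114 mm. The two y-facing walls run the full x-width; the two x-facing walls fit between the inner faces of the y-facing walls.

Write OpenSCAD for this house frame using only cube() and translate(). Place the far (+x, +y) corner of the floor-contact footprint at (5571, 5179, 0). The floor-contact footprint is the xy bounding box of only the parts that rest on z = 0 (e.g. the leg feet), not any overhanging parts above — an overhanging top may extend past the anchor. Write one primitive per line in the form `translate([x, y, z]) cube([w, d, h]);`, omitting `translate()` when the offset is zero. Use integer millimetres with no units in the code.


translate([481, 419, 0]) cube([5090, 114, 2900]);
translate([481, 5065, 0]) cube([5090, 114, 2900]);
translate([481, 533, 0]) cube([114, 4532, 2900]);
translate([5457, 533, 0]) cube([114, 4532, 2900]);


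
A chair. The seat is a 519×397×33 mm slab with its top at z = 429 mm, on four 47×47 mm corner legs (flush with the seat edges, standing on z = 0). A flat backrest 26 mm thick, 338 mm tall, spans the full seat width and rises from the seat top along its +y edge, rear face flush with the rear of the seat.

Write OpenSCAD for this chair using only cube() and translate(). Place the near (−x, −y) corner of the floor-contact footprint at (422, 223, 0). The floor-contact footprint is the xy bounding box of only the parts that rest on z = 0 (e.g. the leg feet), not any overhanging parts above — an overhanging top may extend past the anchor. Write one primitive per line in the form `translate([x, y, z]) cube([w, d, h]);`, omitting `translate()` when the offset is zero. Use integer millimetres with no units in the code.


// leg_h = 429 - 33 = 396
translate([422, 223, 396]) cube([519, 397, 33]);
translate([422, 223, 0]) cube([47, 47, 396]);
translate([894, 223, 0]) cube([47, 47, 396]);
translate([422, 573, 0]) cube([47, 47, 396]);
translate([894, 573, 0]) cube([47, 47, 396]);
translate([422, 594, 429]) cube([519, 26, 338]);


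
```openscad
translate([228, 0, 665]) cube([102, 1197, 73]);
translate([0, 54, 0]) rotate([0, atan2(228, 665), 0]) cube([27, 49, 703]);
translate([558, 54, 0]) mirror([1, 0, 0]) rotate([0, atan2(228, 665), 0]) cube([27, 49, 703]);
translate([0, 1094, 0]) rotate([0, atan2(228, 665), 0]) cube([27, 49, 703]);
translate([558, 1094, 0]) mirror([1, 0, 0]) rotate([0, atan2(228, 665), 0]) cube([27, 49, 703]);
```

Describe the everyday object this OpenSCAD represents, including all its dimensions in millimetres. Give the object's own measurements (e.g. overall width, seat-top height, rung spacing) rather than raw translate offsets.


A sawhorse. A 102×1197×73 mm beam (x, y, z) sits on two A-frame leg pairs. Each pair is two raked legs of 27×49 mm section (49 mm along y) splaying symmetrically in x. Each leg rises 665 mm vertically over 228 mm of horizontal reach and is 703 mm long along its own axis. Every leg's outer bottom edge rests on the floor and its outer top edge meets a bottom edge of the beam — the left legs (tilting toward +x) meet the beam's −x bottom edge, the right legs (their mirror images, tilting toward −x) meet its +x bottom edge — so the leg tops tuck under the beam, the beam's underside is 665 mm above the floor, and the feet are 558 mm apart outside-to-outside with the beam centred between them. The two leg pairs are set in 54 mm from either end of the beam.


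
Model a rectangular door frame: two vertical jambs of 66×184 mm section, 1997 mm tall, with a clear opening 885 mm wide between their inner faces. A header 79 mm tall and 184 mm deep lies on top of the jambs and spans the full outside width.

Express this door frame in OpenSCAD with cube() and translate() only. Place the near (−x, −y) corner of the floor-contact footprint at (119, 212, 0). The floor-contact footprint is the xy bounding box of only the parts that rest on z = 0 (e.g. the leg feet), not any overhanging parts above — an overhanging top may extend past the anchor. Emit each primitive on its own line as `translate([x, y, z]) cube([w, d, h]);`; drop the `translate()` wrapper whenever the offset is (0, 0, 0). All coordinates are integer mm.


translate([119, 212, 0]) cube([66, 184, 1997]);
translate([1070, 212, 0]) cube([66, 184, 1997]);
translate([119, 212, 1997]) cube([1017, 184, 79]);


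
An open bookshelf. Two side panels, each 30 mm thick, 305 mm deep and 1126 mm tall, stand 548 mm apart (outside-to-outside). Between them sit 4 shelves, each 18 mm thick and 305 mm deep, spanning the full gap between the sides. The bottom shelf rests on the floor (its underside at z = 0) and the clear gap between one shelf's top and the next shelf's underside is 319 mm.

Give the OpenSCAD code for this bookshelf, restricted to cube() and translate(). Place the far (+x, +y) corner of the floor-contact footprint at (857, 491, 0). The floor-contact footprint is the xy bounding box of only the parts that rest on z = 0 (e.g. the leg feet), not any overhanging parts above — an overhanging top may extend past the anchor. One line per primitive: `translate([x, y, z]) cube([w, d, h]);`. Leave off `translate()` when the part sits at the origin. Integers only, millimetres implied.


translate([309, 186, 0]) cube([30, 305, 1126]);
translate([827, 186, 0]) cube([30, 305, 1126]);
translate([339, 186, 0]) cube([488, 305, 18]);
translate([339, 186, 337]) cube([488, 305, 18]);
translate([339, 186, 674]) cube([488, 305, 18]);
translate([339, 186, 1011]) cube([488, 305, 18]);
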